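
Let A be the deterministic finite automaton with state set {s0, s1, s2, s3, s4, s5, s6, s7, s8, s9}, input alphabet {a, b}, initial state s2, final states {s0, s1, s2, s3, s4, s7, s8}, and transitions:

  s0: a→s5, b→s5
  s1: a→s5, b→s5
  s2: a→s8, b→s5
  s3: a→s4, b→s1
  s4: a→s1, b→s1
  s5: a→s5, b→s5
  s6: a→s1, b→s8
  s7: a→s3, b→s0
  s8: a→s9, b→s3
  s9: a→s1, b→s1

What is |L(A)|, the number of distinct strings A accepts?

The useful subgraph on states {s1, s2, s3, s4, s8, s9} is acyclic, so L(A) is finite; the longest accepting path visits 5 useful states, giving maximum string length 4.
Counting accepting paths from s2 by length: 1 of length 0, 1 of length 1, 1 of length 2, 4 of length 3, 2 of length 4. Total 9.

9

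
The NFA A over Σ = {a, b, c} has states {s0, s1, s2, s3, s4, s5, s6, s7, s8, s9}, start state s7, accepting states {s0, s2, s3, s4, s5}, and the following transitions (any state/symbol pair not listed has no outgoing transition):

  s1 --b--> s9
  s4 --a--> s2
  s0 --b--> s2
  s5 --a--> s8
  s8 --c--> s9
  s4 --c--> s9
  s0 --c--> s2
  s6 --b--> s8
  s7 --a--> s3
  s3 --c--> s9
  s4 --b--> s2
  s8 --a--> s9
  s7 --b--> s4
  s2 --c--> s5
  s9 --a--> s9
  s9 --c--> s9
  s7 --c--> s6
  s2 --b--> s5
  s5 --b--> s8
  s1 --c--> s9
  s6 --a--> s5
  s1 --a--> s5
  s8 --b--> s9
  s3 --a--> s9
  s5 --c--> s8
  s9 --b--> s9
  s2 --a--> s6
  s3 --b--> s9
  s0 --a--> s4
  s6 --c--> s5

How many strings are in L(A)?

The useful subgraph on states {s2, s3, s4, s5, s6, s7} is acyclic, so L(A) is finite; the longest accepting path visits 5 useful states, giving maximum string length 4.
Counting accepting paths from s7 by length: 2 of length 1, 4 of length 2, 4 of length 3, 4 of length 4. Total 14.

14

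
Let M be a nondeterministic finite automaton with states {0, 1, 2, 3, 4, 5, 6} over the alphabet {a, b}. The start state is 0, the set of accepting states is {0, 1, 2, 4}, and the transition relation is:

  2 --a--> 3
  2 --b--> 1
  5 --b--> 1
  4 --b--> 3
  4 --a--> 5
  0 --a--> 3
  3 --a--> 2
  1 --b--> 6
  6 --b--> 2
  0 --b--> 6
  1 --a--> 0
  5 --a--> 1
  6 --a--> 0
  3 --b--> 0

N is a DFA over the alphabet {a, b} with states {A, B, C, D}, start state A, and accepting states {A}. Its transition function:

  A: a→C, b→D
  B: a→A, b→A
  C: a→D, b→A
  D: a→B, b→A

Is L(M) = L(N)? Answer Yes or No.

The string aa is accepted by M but rejected by N.
So L(M) ≠ L(N).

No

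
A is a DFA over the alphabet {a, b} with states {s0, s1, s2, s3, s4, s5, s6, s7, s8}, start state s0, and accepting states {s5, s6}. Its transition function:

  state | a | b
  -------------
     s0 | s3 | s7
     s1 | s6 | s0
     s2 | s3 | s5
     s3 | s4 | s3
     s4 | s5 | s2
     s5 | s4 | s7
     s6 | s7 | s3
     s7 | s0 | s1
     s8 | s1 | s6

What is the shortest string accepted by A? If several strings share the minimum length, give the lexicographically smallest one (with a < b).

aaa

A breadth-first search from s0 reaches an accepting state first via the path s0 → s3 → s4 → s5 on input aaa.
No string of length < 3 is accepted (BFS exhausts all shorter strings without reaching an accepting state), and aaa is the lexicographically least accepting string of length 3.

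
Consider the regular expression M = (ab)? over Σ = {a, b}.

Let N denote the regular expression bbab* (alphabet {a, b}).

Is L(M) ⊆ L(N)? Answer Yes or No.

No

The empty string ε is in L(M) but not in L(N).
So L(M) ⊄ L(N).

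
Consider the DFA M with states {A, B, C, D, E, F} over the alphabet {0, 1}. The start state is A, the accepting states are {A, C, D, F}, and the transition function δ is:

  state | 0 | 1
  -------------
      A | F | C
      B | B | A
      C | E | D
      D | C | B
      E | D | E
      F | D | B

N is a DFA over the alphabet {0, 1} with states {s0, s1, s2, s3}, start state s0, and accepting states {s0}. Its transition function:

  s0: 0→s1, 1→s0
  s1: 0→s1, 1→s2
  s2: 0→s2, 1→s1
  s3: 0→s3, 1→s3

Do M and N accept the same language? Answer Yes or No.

The string 0 is accepted by M but rejected by N.
So L(M) ≠ L(N).

No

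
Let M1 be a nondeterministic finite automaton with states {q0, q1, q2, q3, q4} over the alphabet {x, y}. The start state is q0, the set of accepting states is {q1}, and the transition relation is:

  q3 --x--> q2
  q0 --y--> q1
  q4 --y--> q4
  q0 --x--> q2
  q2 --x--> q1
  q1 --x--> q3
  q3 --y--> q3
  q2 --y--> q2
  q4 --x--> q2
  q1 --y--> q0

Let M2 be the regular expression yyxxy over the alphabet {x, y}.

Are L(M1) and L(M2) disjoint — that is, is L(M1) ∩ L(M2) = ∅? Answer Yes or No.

Yes

Converting the expression M2 to a DFA (subset construction, then merging equivalent states) gives the minimal DFA with states {r0, r1, r2, r3, r4, r5, r6}, start state r0, accepting states {r6} and transitions r0: x→r1, y→r2; r1: x→r1, y→r1; r2: x→r1, y→r3; r3: x→r4, y→r1; r4: x→r5, y→r1; r5: x→r1, y→r6; r6: x→r1, y→r1.
Exploring the product automaton M1 × M2 from the start pair (q0, r0), following both machines on each input symbol, reaches 10 state pairs: (q0, r0), (q2, r1), (q1, r2), (q1, r1), (q3, r1), (q0, r3), (q0, r1), (q2, r4), (q1, r5), (q0, r6).
M1 accepts in {q1} and M2 accepts in {r6}; no reachable pair has both components accepting, so no string drives both machines to acceptance simultaneously and L(M1) ∩ L(M2) = ∅.
So no string is accepted by both, and the intersection is empty.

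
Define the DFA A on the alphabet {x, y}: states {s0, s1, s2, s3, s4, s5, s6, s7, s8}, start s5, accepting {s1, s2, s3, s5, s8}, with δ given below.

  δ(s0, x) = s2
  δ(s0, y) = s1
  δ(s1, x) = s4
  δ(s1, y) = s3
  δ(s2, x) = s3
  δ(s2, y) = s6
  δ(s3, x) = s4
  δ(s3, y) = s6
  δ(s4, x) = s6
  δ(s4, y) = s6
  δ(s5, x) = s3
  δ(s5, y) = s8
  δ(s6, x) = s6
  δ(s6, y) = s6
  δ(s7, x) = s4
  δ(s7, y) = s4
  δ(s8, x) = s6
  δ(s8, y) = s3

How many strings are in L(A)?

4

The useful subgraph on states {s3, s5, s8} is acyclic, so L(A) is finite; the longest accepting path visits 3 useful states, giving maximum string length 2.
Counting accepting paths from s5 by length: 1 of length 0, 2 of length 1, 1 of length 2. Total 4.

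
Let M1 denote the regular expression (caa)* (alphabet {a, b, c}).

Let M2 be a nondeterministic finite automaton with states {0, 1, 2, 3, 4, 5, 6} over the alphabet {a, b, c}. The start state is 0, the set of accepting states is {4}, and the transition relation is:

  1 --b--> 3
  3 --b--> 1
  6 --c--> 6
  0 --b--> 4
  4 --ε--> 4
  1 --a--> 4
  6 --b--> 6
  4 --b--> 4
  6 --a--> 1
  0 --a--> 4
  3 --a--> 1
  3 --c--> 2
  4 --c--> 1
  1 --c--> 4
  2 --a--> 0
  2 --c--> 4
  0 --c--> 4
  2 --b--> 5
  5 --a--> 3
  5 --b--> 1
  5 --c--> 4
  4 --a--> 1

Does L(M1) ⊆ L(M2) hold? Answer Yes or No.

No

The empty string ε is in L(M1) but not in L(M2).
So L(M1) ⊄ L(M2).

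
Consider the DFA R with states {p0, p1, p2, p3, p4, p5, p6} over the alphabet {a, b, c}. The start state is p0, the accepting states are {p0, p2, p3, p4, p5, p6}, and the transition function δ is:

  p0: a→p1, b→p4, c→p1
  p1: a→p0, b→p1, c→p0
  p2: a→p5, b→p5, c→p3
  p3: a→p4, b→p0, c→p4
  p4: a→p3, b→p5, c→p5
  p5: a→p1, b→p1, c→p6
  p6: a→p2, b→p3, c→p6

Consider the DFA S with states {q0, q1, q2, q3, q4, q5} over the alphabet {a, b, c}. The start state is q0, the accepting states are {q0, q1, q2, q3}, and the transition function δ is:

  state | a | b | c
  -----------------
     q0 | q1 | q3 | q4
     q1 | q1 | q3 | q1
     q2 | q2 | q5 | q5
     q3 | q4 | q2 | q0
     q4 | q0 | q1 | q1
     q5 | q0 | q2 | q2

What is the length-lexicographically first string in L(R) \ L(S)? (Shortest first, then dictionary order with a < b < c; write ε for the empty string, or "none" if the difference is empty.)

The string ba is accepted by R but not by S.
No shorter string lies in the difference, and ba is the lexicographically first length-2 string in L(R) \ L(S).

ba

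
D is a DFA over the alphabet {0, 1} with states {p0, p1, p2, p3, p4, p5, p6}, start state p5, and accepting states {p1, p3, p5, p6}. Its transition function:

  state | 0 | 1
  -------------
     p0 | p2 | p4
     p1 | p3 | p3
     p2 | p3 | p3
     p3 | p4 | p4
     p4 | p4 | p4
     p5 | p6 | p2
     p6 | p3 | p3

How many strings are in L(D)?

The useful subgraph on states {p2, p3, p5, p6} is acyclic, so L(D) is finite; the longest accepting path visits 3 useful states, giving maximum string length 2.
Counting accepting paths from p5 by length: 1 of length 0, 1 of length 1, 4 of length 2. Total 6.

6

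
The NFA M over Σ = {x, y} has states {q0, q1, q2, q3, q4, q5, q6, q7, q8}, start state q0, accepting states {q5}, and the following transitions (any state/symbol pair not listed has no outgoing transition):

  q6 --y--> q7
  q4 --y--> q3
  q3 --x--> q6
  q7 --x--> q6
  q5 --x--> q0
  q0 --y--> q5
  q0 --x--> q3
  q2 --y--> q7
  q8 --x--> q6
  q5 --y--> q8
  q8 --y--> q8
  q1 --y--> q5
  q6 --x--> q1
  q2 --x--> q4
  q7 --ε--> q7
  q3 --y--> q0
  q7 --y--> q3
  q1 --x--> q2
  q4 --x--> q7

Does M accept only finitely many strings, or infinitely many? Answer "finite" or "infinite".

infinite

State q0 is reachable from the start and can reach an accepting state, and it lies on the cycle q0 → q3 → q0.
Traversing that cycle any number of times yields accepted strings of unbounded length, so the language is infinite.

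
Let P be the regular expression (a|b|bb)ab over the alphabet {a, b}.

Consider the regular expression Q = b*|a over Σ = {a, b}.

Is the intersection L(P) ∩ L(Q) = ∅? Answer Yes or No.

Yes

Converting the expression P to a DFA (subset construction, then merging equivalent states) gives the minimal DFA with states {p0, p1, p2, p3, p4, p5}, start state p0, accepting states {p5} and transitions p0: a→p1, b→p2; p1: a→p3, b→p4; p2: a→p3, b→p1; p3: a→p4, b→p5; p4: a→p4, b→p4; p5: a→p4, b→p4.
Converting the expression Q to a DFA (subset construction, then merging equivalent states) gives the minimal DFA with states {q0, q1, q2, q3}, start state q0, accepting states {q0, q1, q2} and transitions q0: a→q1, b→q2; q1: a→q3, b→q3; q2: a→q3, b→q2; q3: a→q3, b→q3.
Exploring the product automaton P × Q from the start pair (p0, q0), following both machines on each input symbol, reaches 8 state pairs: (p0, q0), (p1, q1), (p2, q2), (p3, q3), (p4, q3), (p1, q2), (p5, q3), (p4, q2).
P accepts in {p5} and Q accepts in {q0, q1, q2}; no reachable pair has both components accepting, so no string drives both machines to acceptance simultaneously and L(P) ∩ L(Q) = ∅.
So no string is accepted by both, and the intersection is empty.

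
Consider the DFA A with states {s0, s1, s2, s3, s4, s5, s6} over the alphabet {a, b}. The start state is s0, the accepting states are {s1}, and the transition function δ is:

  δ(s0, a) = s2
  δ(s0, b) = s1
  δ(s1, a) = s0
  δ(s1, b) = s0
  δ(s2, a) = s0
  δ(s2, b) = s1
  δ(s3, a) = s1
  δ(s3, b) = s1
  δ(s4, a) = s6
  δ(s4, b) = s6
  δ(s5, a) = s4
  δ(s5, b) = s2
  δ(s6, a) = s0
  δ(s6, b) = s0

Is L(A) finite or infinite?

infinite

State s0 is reachable from the start and can reach an accepting state, and it lies on the cycle s0 → s1 → s0.
Traversing that cycle any number of times yields accepted strings of unbounded length, so the language is infinite.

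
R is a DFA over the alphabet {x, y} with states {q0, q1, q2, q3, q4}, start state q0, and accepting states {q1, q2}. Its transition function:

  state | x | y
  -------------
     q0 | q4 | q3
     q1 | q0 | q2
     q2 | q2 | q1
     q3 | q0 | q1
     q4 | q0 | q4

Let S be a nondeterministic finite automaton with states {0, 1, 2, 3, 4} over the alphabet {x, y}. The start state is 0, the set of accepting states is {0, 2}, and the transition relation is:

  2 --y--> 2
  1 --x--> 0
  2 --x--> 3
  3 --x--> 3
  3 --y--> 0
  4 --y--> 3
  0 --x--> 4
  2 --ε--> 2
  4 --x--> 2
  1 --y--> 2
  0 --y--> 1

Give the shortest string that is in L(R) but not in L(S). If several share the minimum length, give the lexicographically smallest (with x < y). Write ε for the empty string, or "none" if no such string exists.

The string yyyx is accepted by R but not by S.
No shorter string lies in the difference, and yyyx is the lexicographically first length-4 string in L(R) \ L(S).

yyyx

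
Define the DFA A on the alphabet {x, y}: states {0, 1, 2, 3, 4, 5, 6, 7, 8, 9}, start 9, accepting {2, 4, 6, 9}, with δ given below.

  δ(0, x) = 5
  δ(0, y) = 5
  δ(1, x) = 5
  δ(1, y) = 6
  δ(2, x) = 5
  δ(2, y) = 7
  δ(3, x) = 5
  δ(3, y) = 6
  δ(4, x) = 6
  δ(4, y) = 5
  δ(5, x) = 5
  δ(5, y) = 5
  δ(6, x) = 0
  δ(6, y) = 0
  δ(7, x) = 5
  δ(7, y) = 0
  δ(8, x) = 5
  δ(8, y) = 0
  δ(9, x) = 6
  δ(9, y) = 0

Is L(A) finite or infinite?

The useful states (reachable from 9 and able to reach an accepting state) are {6, 9}.
Restricted to these states the transition graph has no cycle, so every accepting path has bounded length and L is finite.

finite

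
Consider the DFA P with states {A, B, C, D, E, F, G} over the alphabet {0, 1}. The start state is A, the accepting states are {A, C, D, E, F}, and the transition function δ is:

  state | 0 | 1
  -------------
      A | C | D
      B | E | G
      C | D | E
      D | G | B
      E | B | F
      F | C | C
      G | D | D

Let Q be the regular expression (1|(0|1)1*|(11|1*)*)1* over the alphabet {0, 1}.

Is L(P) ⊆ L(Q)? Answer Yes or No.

No

The string 00 is in L(P) but not in L(Q).
So L(P) ⊄ L(Q).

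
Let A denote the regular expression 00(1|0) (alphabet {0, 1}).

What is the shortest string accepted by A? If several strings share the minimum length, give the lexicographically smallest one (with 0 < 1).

000

By inspection of the expression, no string of length less than 3 matches, and 000 is the lexicographically first match of length 3.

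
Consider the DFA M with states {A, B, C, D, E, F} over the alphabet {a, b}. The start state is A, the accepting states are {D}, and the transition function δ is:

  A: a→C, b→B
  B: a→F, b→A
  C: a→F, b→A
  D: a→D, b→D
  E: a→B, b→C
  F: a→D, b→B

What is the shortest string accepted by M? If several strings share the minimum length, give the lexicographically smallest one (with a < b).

aaa

A breadth-first search from A reaches an accepting state first via the path A → C → F → D on input aaa.
No string of length < 3 is accepted (BFS exhausts all shorter strings without reaching an accepting state), and aaa is the lexicographically least accepting string of length 3.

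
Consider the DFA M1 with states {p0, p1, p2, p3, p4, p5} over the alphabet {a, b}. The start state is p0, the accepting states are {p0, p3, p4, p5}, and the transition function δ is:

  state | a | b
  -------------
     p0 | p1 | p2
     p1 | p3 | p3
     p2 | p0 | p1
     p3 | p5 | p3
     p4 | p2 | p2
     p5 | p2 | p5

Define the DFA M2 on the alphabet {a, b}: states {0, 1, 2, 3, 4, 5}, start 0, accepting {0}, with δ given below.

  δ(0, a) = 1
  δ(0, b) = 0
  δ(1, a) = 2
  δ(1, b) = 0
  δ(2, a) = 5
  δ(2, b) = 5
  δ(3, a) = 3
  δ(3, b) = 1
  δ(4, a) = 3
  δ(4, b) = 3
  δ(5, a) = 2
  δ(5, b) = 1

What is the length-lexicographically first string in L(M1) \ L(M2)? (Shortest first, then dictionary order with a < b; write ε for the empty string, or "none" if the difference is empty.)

The string aa is accepted by M1 but not by M2.
No shorter string lies in the difference, and aa is the lexicographically first length-2 string in L(M1) \ L(M2).

aa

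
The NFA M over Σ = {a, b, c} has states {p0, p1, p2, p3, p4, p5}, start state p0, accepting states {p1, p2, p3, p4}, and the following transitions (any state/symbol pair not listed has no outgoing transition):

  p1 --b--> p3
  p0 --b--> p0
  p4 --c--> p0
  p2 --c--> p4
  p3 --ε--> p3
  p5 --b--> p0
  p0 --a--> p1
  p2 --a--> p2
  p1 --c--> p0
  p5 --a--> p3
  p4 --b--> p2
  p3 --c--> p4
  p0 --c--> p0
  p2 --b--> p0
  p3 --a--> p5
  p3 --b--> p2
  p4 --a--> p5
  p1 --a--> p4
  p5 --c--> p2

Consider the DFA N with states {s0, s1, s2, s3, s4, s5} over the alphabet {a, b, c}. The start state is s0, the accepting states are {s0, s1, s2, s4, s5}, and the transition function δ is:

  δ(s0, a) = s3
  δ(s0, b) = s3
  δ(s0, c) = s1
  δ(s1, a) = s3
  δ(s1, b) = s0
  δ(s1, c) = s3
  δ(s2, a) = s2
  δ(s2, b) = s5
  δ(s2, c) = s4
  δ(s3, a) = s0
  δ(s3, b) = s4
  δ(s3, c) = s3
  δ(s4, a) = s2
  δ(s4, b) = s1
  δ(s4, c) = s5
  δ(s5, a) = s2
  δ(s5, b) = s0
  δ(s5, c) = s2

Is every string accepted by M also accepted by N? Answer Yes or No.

No

The string a is in L(M) but not in L(N).
So L(M) ⊄ L(N).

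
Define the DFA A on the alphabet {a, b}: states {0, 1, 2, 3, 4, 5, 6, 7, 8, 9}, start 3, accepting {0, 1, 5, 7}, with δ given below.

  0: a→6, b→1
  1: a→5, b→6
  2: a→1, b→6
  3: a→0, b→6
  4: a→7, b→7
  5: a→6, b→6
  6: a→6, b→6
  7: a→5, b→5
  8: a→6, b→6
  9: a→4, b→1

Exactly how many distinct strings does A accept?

3

The useful subgraph on states {0, 1, 3, 5} is acyclic, so L(A) is finite; the longest accepting path visits 4 useful states, giving maximum string length 3.
Counting accepting paths from 3 by length: 1 of length 1, 1 of length 2, 1 of length 3. Total 3.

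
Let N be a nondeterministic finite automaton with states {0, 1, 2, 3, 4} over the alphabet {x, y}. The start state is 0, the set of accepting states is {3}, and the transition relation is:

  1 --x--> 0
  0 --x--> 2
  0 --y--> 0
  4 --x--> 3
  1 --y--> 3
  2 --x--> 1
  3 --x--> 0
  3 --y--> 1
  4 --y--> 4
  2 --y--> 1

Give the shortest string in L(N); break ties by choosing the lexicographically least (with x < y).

xxy

A breadth-first search from 0 reaches an accepting state first via the path 0 → 2 → 1 → 3 on input xxy.
No string of length < 3 is accepted (BFS exhausts all shorter strings without reaching an accepting state), and xxy is the lexicographically least accepting string of length 3.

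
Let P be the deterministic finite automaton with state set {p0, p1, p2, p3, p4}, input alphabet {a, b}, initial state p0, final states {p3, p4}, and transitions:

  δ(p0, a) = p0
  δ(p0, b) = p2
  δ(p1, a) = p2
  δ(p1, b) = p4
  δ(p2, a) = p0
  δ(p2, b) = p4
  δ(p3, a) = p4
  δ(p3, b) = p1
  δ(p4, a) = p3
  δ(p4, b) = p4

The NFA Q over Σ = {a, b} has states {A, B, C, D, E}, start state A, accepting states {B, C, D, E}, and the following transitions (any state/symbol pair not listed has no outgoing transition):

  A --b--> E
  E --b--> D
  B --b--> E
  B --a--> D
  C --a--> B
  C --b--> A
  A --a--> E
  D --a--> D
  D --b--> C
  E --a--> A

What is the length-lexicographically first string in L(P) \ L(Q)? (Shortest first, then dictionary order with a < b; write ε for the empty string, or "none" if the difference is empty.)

The string abbb is accepted by P but not by Q.
No shorter string lies in the difference, and abbb is the lexicographically first length-4 string in L(P) \ L(Q).

abbb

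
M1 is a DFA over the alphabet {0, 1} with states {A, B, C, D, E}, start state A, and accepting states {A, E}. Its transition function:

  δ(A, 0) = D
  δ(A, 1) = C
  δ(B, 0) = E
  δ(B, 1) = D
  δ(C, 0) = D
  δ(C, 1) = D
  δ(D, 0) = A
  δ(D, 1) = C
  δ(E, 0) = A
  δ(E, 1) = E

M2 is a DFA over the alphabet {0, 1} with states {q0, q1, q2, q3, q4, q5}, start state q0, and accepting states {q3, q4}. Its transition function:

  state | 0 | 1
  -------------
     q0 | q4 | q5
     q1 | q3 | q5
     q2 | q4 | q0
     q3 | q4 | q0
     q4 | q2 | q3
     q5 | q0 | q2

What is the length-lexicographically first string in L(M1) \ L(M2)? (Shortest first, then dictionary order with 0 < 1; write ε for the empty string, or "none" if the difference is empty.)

ε

The empty string ε is accepted by M1 but not by M2.
Since ε is the unique shortest string, it is the required witness.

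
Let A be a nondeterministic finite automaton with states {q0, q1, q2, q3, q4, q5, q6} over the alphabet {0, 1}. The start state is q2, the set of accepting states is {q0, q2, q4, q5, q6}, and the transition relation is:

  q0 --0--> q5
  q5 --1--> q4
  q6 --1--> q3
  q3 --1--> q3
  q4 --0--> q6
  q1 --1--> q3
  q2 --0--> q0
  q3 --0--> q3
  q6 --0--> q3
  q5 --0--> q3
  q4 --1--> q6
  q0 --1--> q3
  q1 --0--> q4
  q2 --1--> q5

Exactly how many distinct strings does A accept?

The useful subgraph on states {q0, q2, q4, q5, q6} is acyclic, so L(A) is finite; the longest accepting path visits 5 useful states, giving maximum string length 4.
Counting accepting paths from q2 by length: 1 of length 0, 2 of length 1, 2 of length 2, 3 of length 3, 2 of length 4. Total 10.

10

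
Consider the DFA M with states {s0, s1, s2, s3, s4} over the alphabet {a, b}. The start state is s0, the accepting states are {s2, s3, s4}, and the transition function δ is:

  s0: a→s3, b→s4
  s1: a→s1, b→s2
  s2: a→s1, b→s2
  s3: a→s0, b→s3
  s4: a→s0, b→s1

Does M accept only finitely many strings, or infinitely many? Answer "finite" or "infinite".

State s0 is reachable from the start and can reach an accepting state, and it lies on the cycle s0 → s3 → s0.
Traversing that cycle any number of times yields accepted strings of unbounded length, so the language is infinite.

infinite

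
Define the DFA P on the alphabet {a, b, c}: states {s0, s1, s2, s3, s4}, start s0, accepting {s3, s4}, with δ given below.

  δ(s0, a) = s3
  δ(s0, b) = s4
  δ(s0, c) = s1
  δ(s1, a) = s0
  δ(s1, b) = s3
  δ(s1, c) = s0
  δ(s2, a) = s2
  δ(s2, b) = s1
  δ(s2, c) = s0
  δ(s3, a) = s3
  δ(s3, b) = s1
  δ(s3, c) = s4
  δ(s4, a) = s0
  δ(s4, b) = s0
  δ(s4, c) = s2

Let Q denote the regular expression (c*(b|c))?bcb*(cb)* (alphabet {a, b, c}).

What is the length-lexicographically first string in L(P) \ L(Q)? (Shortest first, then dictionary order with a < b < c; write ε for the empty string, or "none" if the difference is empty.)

The string a is accepted by P but not by Q.
No shorter string lies in the difference, and a is the lexicographically first length-1 string in L(P) \ L(Q).

a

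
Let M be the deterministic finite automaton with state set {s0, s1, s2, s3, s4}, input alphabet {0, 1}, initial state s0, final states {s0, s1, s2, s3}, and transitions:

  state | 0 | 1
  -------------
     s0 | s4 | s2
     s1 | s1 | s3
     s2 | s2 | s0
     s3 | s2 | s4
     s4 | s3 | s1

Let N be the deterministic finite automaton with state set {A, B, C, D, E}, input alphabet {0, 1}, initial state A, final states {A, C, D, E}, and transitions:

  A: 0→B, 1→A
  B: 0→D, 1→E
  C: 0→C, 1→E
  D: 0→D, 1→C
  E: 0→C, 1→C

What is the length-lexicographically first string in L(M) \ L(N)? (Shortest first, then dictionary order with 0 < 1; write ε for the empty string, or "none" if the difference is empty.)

The string 10 is accepted by M but not by N.
No shorter string lies in the difference, and 10 is the lexicographically first length-2 string in L(M) \ L(N).

10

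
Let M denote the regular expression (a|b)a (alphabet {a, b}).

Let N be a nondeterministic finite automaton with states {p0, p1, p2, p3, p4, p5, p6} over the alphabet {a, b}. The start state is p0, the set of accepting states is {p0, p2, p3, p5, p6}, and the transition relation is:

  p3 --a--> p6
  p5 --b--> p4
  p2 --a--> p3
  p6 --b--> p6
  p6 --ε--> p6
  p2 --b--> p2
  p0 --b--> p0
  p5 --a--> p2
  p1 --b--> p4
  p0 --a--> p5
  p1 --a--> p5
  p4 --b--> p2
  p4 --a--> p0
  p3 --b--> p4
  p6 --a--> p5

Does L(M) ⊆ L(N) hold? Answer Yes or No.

Converting the expression M to a DFA (subset construction, then merging equivalent states) gives the minimal DFA with states {m0, m1, m2, m3}, start state m0, accepting states {m2} and transitions m0: a→m1, b→m1; m1: a→m2, b→m3; m2: a→m3, b→m3; m3: a→m3, b→m3.
Exploring the product automaton M × N from the start pair (m0, p0), following both machines on each input symbol, reaches 11 state pairs: (m0, p0), (m1, p5), (m1, p0), (m2, p2), (m3, p4), (m2, p5), (m3, p0), (m3, p3), (m3, p2), (m3, p5), (m3, p6).
M accepts in {m2} and N accepts in {p0, p2, p3, p5, p6}. The reachable pairs whose M-component is accepting are (m2, p2), (m2, p5); in each of them the N-component is accepting too, so the product for L(M) \ L(N) (M-component accepting, N-component rejecting) has no reachable accepting pair and the difference is empty.
Hence every string in L(M) is also in L(N).

Yes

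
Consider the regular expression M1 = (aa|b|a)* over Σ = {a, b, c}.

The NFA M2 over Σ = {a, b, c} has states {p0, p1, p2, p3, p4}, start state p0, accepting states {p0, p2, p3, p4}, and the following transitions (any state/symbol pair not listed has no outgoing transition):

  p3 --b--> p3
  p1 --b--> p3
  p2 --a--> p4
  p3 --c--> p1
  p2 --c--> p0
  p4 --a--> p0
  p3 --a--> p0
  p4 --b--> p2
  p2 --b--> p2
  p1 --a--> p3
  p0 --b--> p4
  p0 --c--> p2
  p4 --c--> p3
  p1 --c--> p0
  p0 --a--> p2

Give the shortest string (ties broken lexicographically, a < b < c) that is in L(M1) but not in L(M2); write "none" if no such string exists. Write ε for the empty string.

none

Converting the expression M1 to a DFA (subset construction, then merging equivalent states) gives the minimal DFA with states {r0, r1}, start state r0, accepting states {r0} and transitions r0: a→r0, b→r0, c→r1; r1: a→r1, b→r1, c→r1.
Exploring the product automaton M1 × M2 from the start pair (r0, p0), following both machines on each input symbol, reaches 8 state pairs: (r0, p0), (r0, p2), (r0, p4), (r1, p2), (r1, p0), (r1, p3), (r1, p4), (r1, p1).
M1 accepts in {r0} and M2 accepts in {p0, p2, p3, p4}. The reachable pairs whose M1-component is accepting are (r0, p0), (r0, p2), (r0, p4); in each of them the M2-component is accepting too, so the product for L(M1) \ L(M2) (M1-component accepting, M2-component rejecting) has no reachable accepting pair and the difference is empty.
So every string accepted by M1 is also accepted by M2: L(M1) \ L(M2) = ∅ and there is no such string.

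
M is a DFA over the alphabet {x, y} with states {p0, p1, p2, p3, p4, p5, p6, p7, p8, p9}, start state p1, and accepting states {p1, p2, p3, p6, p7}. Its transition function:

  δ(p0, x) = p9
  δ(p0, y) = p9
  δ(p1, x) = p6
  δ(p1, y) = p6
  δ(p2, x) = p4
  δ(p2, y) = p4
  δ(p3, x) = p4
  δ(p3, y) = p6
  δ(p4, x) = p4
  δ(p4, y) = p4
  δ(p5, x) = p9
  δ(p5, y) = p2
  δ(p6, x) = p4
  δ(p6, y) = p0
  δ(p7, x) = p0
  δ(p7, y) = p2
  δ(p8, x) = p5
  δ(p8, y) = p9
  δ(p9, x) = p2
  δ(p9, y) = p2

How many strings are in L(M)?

11

The useful subgraph on states {p0, p1, p2, p6, p9} is acyclic, so L(M) is finite; the longest accepting path visits 5 useful states, giving maximum string length 4.
Counting accepting paths from p1 by length: 1 of length 0, 2 of length 1, 8 of length 4. Total 11.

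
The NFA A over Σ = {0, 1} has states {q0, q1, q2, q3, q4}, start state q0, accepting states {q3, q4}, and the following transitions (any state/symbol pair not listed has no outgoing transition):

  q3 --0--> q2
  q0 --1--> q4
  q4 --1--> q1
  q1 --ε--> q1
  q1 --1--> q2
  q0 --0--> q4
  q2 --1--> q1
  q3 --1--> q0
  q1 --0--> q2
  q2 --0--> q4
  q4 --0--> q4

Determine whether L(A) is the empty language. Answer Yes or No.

No

The string 0 is accepted: the run q0 → q4 ends in the accepting state q4.
Since at least one string is accepted, L(A) is not empty.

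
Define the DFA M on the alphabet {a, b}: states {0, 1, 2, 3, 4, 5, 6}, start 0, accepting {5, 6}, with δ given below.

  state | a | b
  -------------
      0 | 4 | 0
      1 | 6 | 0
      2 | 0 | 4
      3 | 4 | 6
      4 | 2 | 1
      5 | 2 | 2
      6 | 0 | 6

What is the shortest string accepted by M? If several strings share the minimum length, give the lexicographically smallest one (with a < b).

aba

A breadth-first search from 0 reaches an accepting state first via the path 0 → 4 → 1 → 6 on input aba.
No string of length < 3 is accepted (BFS exhausts all shorter strings without reaching an accepting state), and aba is the lexicographically least accepting string of length 3.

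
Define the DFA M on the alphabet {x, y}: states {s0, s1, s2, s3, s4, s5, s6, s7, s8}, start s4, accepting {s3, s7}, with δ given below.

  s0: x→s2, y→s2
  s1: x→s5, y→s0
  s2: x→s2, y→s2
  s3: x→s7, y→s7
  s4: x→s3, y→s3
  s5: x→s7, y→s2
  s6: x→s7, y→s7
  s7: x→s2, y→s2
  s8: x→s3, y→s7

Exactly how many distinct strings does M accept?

The useful subgraph on states {s3, s4, s7} is acyclic, so L(M) is finite; the longest accepting path visits 3 useful states, giving maximum string length 2.
Counting accepting paths from s4 by length: 2 of length 1, 4 of length 2. Total 6.

6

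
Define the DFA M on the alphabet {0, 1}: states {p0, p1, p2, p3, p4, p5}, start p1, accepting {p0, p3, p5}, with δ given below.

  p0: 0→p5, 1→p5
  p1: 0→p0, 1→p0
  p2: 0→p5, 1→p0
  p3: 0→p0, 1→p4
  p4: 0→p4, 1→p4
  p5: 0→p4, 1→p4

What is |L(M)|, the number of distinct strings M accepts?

6

The useful subgraph on states {p0, p1, p5} is acyclic, so L(M) is finite; the longest accepting path visits 3 useful states, giving maximum string length 2.
Counting accepting paths from p1 by length: 2 of length 1, 4 of length 2. Total 6.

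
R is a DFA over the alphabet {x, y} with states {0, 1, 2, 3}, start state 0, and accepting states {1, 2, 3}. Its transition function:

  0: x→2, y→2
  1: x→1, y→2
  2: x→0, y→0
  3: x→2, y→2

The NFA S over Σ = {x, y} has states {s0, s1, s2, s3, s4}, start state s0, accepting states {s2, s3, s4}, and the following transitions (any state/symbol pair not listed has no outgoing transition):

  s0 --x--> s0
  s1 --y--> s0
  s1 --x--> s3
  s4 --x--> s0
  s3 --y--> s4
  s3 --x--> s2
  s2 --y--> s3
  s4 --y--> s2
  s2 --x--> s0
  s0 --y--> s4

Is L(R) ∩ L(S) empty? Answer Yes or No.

No

The string y is accepted by both R and S.
Hence L(R) ∩ L(S) ≠ ∅.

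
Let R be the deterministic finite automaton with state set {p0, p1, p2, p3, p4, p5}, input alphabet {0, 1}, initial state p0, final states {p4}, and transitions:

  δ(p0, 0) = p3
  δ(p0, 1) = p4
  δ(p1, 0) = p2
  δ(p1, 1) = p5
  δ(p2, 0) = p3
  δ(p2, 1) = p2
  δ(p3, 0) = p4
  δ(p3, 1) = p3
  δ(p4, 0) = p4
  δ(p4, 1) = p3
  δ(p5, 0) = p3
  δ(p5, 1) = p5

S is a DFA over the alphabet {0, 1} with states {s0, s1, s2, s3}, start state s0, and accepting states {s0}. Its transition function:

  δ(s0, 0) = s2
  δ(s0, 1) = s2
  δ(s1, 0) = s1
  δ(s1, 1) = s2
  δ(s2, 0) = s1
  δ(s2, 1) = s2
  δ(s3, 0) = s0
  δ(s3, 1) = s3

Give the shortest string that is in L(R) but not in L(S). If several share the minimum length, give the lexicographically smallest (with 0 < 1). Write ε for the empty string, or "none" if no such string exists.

The string 1 is accepted by R but not by S.
No shorter string lies in the difference, and 1 is the lexicographically first length-1 string in L(R) \ L(S).

1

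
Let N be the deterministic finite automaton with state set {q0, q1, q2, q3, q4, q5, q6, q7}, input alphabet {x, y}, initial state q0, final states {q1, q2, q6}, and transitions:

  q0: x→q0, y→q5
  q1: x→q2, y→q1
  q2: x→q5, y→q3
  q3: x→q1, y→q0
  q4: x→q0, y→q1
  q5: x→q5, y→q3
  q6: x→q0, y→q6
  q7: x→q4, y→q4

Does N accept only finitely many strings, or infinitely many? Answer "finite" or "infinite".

State q0 is reachable from the start and can reach an accepting state, and it lies on the cycle q0 → q0.
Traversing that cycle any number of times yields accepted strings of unbounded length, so the language is infinite.

infinite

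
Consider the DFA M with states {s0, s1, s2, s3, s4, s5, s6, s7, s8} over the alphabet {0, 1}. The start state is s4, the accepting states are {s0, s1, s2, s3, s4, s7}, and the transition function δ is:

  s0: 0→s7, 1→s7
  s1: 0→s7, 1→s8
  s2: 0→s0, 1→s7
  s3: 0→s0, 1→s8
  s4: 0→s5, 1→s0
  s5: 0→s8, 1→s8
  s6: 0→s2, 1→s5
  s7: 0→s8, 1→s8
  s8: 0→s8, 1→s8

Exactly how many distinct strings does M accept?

4

The useful subgraph on states {s0, s4, s7} is acyclic, so L(M) is finite; the longest accepting path visits 3 useful states, giving maximum string length 2.
Counting accepting paths from s4 by length: 1 of length 0, 1 of length 1, 2 of length 2. Total 4.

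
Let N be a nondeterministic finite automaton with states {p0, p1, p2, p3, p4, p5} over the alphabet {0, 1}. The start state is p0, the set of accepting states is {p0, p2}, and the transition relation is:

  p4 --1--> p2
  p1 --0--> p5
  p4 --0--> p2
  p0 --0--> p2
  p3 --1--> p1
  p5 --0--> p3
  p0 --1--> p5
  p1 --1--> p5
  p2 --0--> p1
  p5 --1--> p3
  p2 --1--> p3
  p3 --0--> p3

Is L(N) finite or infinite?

finite

The useful states (reachable from p0 and able to reach an accepting state) are {p0, p2}.
Restricted to these states the transition graph has no cycle, so every accepting path has bounded length and L is finite.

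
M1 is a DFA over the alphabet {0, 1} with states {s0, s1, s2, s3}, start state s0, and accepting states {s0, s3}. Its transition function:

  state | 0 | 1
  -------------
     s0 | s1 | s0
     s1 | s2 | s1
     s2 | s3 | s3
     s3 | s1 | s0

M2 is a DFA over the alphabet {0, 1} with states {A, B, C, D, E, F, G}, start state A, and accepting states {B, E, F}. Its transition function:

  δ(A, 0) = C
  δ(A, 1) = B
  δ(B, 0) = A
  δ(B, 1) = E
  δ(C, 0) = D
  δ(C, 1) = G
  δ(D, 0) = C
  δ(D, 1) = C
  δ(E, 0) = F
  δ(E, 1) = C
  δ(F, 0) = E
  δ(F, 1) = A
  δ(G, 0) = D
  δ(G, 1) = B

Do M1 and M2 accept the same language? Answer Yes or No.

No

The empty string ε is accepted by M1 but rejected by M2.
So L(M1) ≠ L(M2).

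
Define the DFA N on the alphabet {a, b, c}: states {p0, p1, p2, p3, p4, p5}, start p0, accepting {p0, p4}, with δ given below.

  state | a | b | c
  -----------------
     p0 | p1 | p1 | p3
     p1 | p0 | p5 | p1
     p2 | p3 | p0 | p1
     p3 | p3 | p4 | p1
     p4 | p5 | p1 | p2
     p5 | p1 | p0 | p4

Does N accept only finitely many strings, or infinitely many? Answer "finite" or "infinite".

State p0 is reachable from the start and can reach an accepting state, and it lies on the cycle p0 → p1 → p0.
Traversing that cycle any number of times yields accepted strings of unbounded length, so the language is infinite.

infinite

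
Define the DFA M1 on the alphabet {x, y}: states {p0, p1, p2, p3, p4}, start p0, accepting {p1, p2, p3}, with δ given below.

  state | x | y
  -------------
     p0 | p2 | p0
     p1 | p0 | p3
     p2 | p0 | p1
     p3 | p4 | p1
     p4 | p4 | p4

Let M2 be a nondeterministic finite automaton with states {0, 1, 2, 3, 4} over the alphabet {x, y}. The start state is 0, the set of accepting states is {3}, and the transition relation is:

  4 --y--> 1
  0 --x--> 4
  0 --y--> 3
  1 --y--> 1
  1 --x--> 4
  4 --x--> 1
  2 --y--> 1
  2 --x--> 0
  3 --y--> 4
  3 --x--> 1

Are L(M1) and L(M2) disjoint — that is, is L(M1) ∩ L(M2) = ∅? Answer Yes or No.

Yes

Exploring the product automaton M1 × M2 from the start pair (p0, 0), following both machines on each input symbol, reaches 10 state pairs: (p0, 0), (p2, 4), (p0, 3), (p0, 1), (p1, 1), (p2, 1), (p0, 4), (p3, 1), (p4, 4), (p4, 1).
M1 accepts in {p1, p2, p3} and M2 accepts in {3}; no reachable pair has both components accepting, so no string drives both machines to acceptance simultaneously and L(M1) ∩ L(M2) = ∅.
So no string is accepted by both, and the intersection is empty.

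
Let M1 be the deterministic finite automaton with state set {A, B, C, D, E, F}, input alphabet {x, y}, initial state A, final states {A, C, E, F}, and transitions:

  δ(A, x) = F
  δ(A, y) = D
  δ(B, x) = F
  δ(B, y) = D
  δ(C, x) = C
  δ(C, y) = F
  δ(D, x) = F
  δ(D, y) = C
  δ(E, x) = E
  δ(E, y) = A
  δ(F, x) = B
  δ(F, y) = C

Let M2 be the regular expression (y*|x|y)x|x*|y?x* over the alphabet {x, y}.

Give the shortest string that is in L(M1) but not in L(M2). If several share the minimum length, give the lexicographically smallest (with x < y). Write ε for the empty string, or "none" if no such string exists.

xy

The string xy is accepted by M1 but not by M2.
No shorter string lies in the difference, and xy is the lexicographically first length-2 string in L(M1) \ L(M2).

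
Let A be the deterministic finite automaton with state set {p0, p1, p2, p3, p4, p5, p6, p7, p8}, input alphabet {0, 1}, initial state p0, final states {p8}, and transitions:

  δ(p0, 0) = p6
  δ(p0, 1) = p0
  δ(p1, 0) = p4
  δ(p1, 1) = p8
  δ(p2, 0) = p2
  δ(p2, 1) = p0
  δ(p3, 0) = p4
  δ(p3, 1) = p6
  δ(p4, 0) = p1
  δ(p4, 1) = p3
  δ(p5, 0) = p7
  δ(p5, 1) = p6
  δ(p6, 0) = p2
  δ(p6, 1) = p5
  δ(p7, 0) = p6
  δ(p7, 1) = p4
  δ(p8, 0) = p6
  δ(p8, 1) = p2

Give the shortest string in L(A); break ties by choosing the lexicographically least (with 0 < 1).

010101

A breadth-first search from p0 reaches an accepting state first via the path p0 → p6 → p5 → p7 → p4 → p1 → p8 on input 010101.
No string of length < 6 is accepted (BFS exhausts all shorter strings without reaching an accepting state), and 010101 is the lexicographically least accepting string of length 6.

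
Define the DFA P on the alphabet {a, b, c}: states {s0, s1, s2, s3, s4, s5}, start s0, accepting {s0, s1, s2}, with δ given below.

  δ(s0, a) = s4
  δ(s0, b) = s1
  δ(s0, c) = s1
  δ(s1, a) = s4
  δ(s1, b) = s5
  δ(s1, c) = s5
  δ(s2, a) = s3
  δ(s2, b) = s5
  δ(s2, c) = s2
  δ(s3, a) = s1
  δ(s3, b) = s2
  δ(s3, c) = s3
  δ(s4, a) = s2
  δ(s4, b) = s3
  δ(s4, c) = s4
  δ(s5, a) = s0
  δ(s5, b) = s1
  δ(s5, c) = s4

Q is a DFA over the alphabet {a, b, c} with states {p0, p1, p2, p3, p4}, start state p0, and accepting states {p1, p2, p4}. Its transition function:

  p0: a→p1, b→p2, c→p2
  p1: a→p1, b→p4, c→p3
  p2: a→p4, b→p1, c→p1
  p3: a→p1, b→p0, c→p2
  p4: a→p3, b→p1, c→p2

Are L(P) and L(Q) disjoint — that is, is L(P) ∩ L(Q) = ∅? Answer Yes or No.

No

The string b is accepted by both P and Q.
Hence L(P) ∩ L(Q) ≠ ∅.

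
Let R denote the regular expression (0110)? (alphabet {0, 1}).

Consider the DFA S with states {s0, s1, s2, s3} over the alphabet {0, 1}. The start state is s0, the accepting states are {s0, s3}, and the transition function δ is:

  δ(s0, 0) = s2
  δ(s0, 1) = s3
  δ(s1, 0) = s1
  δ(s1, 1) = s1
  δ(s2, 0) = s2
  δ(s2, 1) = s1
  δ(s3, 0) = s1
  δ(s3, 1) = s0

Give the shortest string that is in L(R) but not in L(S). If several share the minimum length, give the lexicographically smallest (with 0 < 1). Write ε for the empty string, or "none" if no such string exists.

0110

The string 0110 is accepted by R but not by S.
No shorter string lies in the difference, and 0110 is the lexicographically first length-4 string in L(R) \ L(S).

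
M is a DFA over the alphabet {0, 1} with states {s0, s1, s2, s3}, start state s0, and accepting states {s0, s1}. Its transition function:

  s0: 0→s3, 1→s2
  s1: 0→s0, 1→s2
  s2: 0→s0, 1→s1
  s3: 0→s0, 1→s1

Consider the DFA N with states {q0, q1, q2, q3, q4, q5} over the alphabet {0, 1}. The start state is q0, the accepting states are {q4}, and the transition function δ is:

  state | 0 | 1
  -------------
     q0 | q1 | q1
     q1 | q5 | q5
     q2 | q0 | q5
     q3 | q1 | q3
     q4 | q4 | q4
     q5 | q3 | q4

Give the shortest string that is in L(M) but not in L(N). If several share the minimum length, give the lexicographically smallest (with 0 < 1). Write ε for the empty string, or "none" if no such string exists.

The empty string ε is accepted by M but not by N.
Since ε is the unique shortest string, it is the required witness.

ε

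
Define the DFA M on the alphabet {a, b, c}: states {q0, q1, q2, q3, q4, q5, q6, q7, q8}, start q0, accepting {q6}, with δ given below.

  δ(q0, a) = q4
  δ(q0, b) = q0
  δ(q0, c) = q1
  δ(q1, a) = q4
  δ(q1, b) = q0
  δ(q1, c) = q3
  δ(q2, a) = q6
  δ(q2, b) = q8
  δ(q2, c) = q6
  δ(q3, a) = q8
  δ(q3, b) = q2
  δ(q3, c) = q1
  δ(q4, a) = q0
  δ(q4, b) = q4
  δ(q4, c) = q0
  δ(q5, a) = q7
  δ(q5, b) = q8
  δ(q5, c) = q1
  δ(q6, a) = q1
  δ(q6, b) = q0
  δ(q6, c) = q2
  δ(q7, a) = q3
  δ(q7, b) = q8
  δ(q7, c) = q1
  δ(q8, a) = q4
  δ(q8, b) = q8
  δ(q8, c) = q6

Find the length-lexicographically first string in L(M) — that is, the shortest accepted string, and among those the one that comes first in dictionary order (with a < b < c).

A breadth-first search from q0 reaches an accepting state first via the path q0 → q1 → q3 → q8 → q6 on input ccac.
No string of length < 4 is accepted (BFS exhausts all shorter strings without reaching an accepting state), and ccac is the lexicographically least accepting string of length 4.

ccac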